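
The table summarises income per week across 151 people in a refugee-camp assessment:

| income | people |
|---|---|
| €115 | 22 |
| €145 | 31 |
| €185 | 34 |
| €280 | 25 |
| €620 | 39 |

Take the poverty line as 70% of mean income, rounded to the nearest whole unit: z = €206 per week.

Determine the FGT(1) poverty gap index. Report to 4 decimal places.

0.1481

Poor units: 22×€115, 31×€145, 34×€185 (q = 87 of N = 151).
Relative gaps: (206−115)/206 = 0.4417 (×22); (206−145)/206 = 0.2961 (×31); (206−185)/206 = 0.1019 (×34).
Σ = 22.364078. Dividing by the full population N = 151 gives P₁ = 0.1481.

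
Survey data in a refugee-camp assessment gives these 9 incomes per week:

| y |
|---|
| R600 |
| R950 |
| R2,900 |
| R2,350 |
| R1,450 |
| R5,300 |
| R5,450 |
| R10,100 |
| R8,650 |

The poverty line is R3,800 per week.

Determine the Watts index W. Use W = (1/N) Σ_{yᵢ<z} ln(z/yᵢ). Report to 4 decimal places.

0.5496

Incomes under z: R600, R950, R1,450, R2,350, R2,900 (q = 5 of N = 9).
ln(z/y) terms: ln(3800/600) = 1.8458; ln(3800/950) = 1.3863; ln(3800/1450) = 0.9634; ln(3800/2350) = 0.4806; ln(3800/2900) = 0.2703.
W = 4.946435 / 9 = 0.5496.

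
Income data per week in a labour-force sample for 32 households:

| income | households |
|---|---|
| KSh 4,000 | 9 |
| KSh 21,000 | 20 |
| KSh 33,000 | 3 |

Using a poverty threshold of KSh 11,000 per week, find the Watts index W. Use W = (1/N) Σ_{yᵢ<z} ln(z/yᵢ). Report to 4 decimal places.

Incomes under z: 9×KSh 4,000 (q = 9 of N = 32).
ln(z/y) terms: ln(11000/4000) = 1.0116 (×9).
W = 9.104408 / 32 = 0.2845.

0.2845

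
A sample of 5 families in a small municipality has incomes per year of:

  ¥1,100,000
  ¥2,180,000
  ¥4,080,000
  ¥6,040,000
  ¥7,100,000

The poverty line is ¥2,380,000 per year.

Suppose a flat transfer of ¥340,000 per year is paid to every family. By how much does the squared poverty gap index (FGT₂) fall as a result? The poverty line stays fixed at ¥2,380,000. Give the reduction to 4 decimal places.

Before: below the line — ¥1,100,000, ¥2,180,000; squared poverty gap index (FGT₂) = 0.059261.
After the ¥340,000 transfer: below the line — ¥1,440,000; squared poverty gap index (FGT₂) = 0.031198.
Reduction = 0.059261 − 0.031198 = 0.0281.

0.0281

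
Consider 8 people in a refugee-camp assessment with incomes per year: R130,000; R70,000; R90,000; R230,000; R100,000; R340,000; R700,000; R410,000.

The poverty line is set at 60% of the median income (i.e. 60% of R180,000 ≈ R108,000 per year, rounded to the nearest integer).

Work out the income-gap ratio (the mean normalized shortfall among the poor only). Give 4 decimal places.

0.1975

Poor units: R70,000, R90,000, R100,000 (q = 3 of N = 8).
Relative gaps: 0.3519, 0.1667, 0.0741; sum = 0.592593.
I averages over the q = 3 poor units only: 0.592593 / 3 = 0.1975.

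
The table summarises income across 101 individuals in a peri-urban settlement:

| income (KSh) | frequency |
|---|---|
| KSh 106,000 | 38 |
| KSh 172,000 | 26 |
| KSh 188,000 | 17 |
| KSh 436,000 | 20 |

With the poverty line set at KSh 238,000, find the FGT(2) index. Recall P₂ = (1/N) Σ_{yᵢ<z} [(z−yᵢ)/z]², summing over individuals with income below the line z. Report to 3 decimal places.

0.143

Below z: 38×KSh 106,000, 26×KSh 172,000, 17×KSh 188,000 (q = 81 of N = 101).
Shortfall ratios: (238000−106000)/238000 = 0.5546 (×38); (238000−172000)/238000 = 0.2773 (×26); (238000−188000)/238000 = 0.2101 (×17).
Squared: 0.3076 (×38); 0.0769 (×26); 0.0441 (×17).
Sum = 14.438740; P₂ = 14.438740 / 101 = 0.143.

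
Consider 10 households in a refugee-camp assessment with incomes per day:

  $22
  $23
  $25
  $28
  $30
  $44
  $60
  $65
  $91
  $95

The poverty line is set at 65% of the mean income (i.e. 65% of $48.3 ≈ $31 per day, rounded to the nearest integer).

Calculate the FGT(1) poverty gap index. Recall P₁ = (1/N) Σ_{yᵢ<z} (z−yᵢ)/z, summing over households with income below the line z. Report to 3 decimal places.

Poor units: $22, $23, $25, $28, $30 (q = 5 of N = 10).
Gap ratios (z−y)/z: (31−22)/31 = 0.2903; (31−23)/31 = 0.2581; (31−25)/31 = 0.1935; (31−28)/31 = 0.0968; (31−30)/31 = 0.0323.
Sum of shortfalls = 0.870968; P₁ averages over all N: 0.870968 / 10 = 0.087.

0.087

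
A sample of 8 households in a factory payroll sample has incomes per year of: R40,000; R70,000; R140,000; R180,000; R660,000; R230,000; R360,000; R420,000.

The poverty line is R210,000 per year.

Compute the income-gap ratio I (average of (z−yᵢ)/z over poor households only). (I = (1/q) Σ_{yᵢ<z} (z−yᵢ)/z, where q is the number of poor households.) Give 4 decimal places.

0.4881

Poor units: R40,000, R70,000, R140,000, R180,000 (q = 4 of N = 8).
Relative gaps: 0.8095, 0.6667, 0.3333, 0.1429; sum = 1.952381.
The income-gap ratio divides by q (the poor only): 1.952381 / 4 = 0.4881.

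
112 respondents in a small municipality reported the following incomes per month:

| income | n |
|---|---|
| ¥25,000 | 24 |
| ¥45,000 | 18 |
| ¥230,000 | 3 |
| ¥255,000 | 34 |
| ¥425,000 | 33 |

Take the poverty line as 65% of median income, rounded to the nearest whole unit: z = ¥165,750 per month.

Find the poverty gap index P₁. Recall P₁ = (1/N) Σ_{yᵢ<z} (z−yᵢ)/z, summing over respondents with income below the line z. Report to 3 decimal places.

Below the line: 24×¥25,000, 18×¥45,000 (q = 42 of N = 112).
Gap ratios (z−y)/z: (165750−25000)/165750 = 0.8492 (×24); (165750−45000)/165750 = 0.7285 (×18).
Sum of shortfalls = 33.493213; P₁ averages over all N: 33.493213 / 112 = 0.299.

0.299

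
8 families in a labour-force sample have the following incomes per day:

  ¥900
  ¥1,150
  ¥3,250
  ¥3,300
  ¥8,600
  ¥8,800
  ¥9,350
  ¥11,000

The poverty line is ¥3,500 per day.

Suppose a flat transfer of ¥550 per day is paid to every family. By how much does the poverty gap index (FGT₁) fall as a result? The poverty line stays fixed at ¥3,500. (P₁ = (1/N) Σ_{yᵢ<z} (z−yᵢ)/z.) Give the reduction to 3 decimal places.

0.055

Before: below the line — ¥900, ¥1,150, ¥3,250, ¥3,300; poverty gap index (FGT₁) = 0.19286.
After the ¥550 transfer: below the line — ¥1,450, ¥1,700; poverty gap index (FGT₁) = 0.13750.
Reduction = 0.19286 − 0.13750 = 0.055.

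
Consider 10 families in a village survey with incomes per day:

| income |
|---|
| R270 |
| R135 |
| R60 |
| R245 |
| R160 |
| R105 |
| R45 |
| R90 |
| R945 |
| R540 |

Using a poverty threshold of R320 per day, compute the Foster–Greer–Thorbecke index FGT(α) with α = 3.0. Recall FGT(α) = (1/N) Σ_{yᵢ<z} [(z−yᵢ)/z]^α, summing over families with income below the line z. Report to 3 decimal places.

Poor units: R45, R60, R90, R105, R135, R160, R245, R270 (q = 8 of N = 10).
Normalized shortfalls: (320−45)/320 = 0.8594; (320−60)/320 = 0.8125; (320−90)/320 = 0.7188; (320−105)/320 = 0.6719; (320−135)/320 = 0.5781; (320−160)/320 = 0.5000; (320−245)/320 = 0.2344; (320−270)/320 = 0.1562.
Raised to α = 3.0: 0.63467; 0.53638; 0.37131; 0.30330; 0.19323; 0.12500; 0.01287; 0.00381.
Sum = 2.180565; FGT(3.0) = 2.180565 / 10 = 0.218.

0.218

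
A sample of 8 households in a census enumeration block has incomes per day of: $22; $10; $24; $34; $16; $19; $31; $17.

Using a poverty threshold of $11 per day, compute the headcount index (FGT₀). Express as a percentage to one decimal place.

1 of the 8 households have income below $11.
H = 1/8 = 12.5%.

12.5%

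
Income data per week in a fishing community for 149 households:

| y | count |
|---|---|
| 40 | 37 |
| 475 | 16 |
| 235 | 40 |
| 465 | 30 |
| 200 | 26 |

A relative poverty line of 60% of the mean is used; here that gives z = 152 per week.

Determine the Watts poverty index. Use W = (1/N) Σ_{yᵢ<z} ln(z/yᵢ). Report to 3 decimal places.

Below the line: 37×40 (q = 37 of N = 149).
Log shortfalls: ln(152/40) = 1.3350 (×37).
W = 49.395039 / 149 = 0.332.

0.332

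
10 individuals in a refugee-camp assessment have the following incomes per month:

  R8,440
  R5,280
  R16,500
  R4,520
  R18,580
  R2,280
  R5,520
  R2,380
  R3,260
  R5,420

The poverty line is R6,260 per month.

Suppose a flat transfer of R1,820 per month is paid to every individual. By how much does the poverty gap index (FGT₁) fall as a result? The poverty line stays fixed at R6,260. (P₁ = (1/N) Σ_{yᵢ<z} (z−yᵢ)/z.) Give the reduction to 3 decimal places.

0.156

Before: below the line — R2,280, R2,380, R3,260, R4,520, R5,280, R5,420, R5,520; poverty gap index (FGT₁) = 0.24217.
After the R1,820 transfer: below the line — R4,100, R4,200, R5,080; poverty gap index (FGT₁) = 0.08626.
Reduction = 0.24217 − 0.08626 = 0.156.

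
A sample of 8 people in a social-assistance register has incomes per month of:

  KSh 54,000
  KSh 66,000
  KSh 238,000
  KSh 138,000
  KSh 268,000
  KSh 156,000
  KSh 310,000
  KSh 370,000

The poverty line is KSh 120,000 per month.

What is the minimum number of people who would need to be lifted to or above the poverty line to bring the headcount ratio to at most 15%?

Currently q = 2 of N = 8 are below the line (H = 0.250).
A headcount ratio of at most 15% allows at most ⌊0.15 × 8⌋ = 1 poor people.
So at least 2 − 1 = 1 must be lifted.

1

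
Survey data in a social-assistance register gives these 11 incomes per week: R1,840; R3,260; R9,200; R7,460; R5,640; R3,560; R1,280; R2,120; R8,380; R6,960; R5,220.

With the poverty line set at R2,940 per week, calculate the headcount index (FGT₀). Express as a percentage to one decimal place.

3 of the 11 people have income below R2,940.
H = 3/11 = 27.3%.

27.3%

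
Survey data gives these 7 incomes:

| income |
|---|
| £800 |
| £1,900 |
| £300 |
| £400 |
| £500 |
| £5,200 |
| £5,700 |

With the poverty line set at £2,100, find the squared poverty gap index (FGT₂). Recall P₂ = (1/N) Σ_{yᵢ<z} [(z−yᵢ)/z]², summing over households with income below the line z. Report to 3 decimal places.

Below the line: £300, £400, £500, £800, £1,900 (q = 5 of N = 7).
Gap ratios (z−y)/z: (2100−300)/2100 = 0.8571; (2100−400)/2100 = 0.8095; (2100−500)/2100 = 0.7619; (2100−800)/2100 = 0.6190; (2100−1900)/2100 = 0.0952.
Squared: 0.7347; 0.6553; 0.5805; 0.3832; 0.0091.
Sum = 2.362812; P₂ = 2.362812 / 7 = 0.338.

0.338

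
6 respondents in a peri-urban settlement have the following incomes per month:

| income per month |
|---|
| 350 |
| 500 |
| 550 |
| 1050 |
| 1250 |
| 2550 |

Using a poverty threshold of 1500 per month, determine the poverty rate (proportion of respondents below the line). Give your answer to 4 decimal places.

5 of the 6 respondents have income below 1500.
H = 5/6 = 0.8333.

0.8333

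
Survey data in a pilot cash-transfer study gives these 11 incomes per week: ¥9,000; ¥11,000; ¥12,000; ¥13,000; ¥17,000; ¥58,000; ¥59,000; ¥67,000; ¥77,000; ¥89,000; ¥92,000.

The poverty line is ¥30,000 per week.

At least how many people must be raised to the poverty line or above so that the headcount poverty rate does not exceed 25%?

3

Currently q = 5 of N = 11 are below the line (H = 0.455).
A headcount ratio of at most 25% allows at most ⌊0.25 × 11⌋ = 2 poor people.
So at least 5 − 2 = 3 must be lifted.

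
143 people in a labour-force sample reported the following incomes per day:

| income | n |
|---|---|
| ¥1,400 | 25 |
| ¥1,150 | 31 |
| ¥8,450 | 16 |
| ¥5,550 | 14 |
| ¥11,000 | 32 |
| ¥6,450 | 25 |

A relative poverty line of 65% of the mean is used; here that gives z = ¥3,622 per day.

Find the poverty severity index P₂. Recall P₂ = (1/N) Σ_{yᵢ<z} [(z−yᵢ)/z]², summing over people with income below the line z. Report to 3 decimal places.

Incomes under z: 31×¥1,150, 25×¥1,400 (q = 56 of N = 143).
Shortfall ratios: (3622−1150)/3622 = 0.6825 (×31); (3622−1400)/3622 = 0.6135 (×25).
Squared: 0.4658 (×31); 0.3763 (×25).
Sum = 23.848553; P₂ = 23.848553 / 143 = 0.167.

0.167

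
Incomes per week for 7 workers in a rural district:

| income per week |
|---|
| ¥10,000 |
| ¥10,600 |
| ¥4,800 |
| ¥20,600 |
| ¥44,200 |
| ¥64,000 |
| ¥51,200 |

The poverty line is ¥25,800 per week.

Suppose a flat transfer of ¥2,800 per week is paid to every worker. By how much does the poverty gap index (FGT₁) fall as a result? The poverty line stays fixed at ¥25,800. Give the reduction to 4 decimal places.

Before: below the line — ¥4,800, ¥10,000, ¥10,600, ¥20,600; poverty gap index (FGT₁) = 0.316722.
After the ¥2,800 transfer: below the line — ¥7,600, ¥12,800, ¥13,400, ¥23,400; poverty gap index (FGT₁) = 0.254707.
Reduction = 0.316722 − 0.254707 = 0.0620.

0.0620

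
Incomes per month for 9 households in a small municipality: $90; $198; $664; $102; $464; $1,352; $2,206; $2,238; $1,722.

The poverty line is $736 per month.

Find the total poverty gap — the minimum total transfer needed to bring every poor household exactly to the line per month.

$2,162

Poor units: $90, $102, $198, $464, $664 (q = 5 of N = 9).
Individual gaps: 736−90 = 646; 736−102 = 634; 736−198 = 538; 736−464 = 272; 736−664 = 72.
Aggregate gap = $2,162.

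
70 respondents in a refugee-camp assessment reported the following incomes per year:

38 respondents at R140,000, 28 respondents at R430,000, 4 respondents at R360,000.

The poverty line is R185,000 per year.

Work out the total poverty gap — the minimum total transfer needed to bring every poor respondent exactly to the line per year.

R1,710,000

Incomes under z: 38×R140,000 (q = 38 of N = 70).
Individual gaps: 38×(185000−140000) = 1710000.
Aggregate gap = R1,710,000.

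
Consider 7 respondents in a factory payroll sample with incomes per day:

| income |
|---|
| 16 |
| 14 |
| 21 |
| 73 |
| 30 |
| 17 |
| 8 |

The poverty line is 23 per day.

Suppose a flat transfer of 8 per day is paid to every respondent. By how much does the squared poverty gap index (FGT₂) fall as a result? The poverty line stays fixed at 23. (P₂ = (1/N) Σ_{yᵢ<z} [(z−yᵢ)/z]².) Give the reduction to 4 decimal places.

0.0932

Before: below the line — 8, 14, 16, 17, 21; squared poverty gap index (FGT₂) = 0.106670.
After the 8 transfer: below the line — 16, 22; squared poverty gap index (FGT₂) = 0.013503.
Reduction = 0.106670 − 0.013503 = 0.0932.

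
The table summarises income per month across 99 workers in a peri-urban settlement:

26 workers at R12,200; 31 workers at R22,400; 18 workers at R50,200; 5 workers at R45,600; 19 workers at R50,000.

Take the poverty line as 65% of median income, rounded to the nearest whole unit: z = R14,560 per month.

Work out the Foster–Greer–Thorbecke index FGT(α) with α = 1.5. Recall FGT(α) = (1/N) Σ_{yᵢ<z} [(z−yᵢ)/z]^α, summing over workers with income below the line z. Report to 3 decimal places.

0.017

Incomes under z: 26×R12,200 (q = 26 of N = 99).
Relative gaps: (14560−12200)/14560 = 0.1621 (×26).
Raised to α = 1.5: 0.06526 (×26).
Sum = 1.696677; FGT(1.5) = 1.696677 / 99 = 0.017.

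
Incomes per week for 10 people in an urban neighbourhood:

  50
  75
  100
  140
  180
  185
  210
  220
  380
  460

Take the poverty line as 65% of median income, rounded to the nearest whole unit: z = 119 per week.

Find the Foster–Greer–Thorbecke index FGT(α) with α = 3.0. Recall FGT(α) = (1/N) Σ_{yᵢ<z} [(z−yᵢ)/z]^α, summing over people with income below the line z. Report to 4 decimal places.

Below z: 50, 75, 100 (q = 3 of N = 10).
Gap ratios (z−y)/z: (119−50)/119 = 0.5798; (119−75)/119 = 0.3697; (119−100)/119 = 0.1597.
Raised to α = 3.0: 0.19494; 0.05055; 0.00407.
Sum = 0.249562; FGT(3.0) = 0.249562 / 10 = 0.0250.

0.0250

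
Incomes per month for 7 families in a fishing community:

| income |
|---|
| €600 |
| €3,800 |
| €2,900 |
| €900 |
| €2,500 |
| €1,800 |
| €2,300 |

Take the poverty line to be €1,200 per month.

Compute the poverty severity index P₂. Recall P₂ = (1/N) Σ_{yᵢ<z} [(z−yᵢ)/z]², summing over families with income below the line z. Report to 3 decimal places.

0.045

Below the line: €600, €900 (q = 2 of N = 7).
Gap ratios (z−y)/z: (1200−600)/1200 = 0.5000; (1200−900)/1200 = 0.2500.
Squared: 0.2500; 0.0625.
Sum = 0.312500; P₂ = 0.312500 / 7 = 0.045.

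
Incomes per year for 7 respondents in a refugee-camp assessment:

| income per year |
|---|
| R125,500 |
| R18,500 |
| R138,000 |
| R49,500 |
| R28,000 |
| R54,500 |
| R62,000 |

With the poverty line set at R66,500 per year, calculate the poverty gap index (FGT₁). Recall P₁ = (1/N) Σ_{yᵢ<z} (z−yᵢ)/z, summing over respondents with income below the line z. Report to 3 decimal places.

Poor units: R18,500, R28,000, R49,500, R54,500, R62,000 (q = 5 of N = 7).
Normalized shortfalls: (66500−18500)/66500 = 0.7218; (66500−28000)/66500 = 0.5789; (66500−49500)/66500 = 0.2556; (66500−54500)/66500 = 0.1805; (66500−62000)/66500 = 0.0677.
Σ = 1.804511. Dividing by the full population N = 7 gives P₁ = 0.258.

0.258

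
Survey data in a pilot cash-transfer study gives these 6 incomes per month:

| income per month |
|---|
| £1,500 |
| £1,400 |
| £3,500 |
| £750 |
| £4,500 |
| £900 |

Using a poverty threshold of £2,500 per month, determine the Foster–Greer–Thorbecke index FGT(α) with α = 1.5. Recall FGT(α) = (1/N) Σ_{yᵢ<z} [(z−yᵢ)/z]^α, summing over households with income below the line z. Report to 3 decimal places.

0.274

Poor units: £750, £900, £1,400, £1,500 (q = 4 of N = 6).
Shortfall ratios: (2500−750)/2500 = 0.7000; (2500−900)/2500 = 0.6400; (2500−1400)/2500 = 0.4400; (2500−1500)/2500 = 0.4000.
Raised to α = 1.5: 0.58566; 0.51200; 0.29186; 0.25298.
Sum = 1.642507; FGT(1.5) = 1.642507 / 6 = 0.274.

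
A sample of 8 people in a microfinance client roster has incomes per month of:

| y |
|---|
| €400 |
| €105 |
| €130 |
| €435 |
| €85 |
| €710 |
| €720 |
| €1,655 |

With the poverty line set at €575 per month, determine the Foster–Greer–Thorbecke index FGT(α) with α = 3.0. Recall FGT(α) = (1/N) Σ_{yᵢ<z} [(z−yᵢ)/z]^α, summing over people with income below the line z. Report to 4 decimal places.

0.2089

Poor units: €85, €105, €130, €400, €435 (q = 5 of N = 8).
Gap ratios (z−y)/z: (575−85)/575 = 0.8522; (575−105)/575 = 0.8174; (575−130)/575 = 0.7739; (575−400)/575 = 0.3043; (575−435)/575 = 0.2435.
Raised to α = 3.0: 0.61885; 0.54612; 0.46353; 0.02819; 0.01443.
Sum = 1.671125; FGT(3.0) = 1.671125 / 8 = 0.2089.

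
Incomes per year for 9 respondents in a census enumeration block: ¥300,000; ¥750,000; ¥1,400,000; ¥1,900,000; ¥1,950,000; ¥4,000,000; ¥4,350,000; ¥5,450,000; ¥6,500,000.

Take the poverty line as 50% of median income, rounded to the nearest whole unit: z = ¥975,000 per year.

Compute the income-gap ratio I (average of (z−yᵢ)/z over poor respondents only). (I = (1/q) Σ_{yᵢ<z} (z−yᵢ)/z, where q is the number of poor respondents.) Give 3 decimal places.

0.462

Incomes under z: ¥300,000, ¥750,000 (q = 2 of N = 9).
Shortfall ratios (z−y)/z: 0.6923, 0.2308; sum = 0.923077.
The income-gap ratio divides by q (the poor only): 0.923077 / 2 = 0.462.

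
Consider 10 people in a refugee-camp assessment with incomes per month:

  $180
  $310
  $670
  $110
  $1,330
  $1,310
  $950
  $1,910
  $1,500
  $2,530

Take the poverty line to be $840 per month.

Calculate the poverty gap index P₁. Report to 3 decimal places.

Below the line: $110, $180, $310, $670 (q = 4 of N = 10).
Relative gaps: (840−110)/840 = 0.8690; (840−180)/840 = 0.7857; (840−310)/840 = 0.6310; (840−670)/840 = 0.2024.
Σ = 2.488095. Dividing by the full population N = 10 gives P₁ = 0.249.

0.249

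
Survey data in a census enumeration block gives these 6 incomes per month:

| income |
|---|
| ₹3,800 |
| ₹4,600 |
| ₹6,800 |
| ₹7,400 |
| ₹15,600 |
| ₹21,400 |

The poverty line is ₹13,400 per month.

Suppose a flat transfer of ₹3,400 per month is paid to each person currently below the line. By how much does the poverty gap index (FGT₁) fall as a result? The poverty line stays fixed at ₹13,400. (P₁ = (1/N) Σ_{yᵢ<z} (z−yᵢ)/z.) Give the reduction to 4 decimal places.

0.1692

Before: below the line — ₹3,800, ₹4,600, ₹6,800, ₹7,400; poverty gap index (FGT₁) = 0.385572.
After the ₹3,400 transfer: below the line — ₹7,200, ₹8,000, ₹10,200, ₹10,800; poverty gap index (FGT₁) = 0.216418.
Reduction = 0.385572 − 0.216418 = 0.1692.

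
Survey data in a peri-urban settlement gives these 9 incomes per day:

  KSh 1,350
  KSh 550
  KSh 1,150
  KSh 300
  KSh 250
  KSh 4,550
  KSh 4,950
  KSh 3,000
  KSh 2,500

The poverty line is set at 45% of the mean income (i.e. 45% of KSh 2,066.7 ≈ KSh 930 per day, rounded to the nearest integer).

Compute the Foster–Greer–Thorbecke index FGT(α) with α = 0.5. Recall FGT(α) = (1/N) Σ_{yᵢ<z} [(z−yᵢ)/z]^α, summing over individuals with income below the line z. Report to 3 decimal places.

0.257

Below z: KSh 250, KSh 300, KSh 550 (q = 3 of N = 9).
Shortfall ratios: (930−250)/930 = 0.7312; (930−300)/930 = 0.6774; (930−550)/930 = 0.4086.
Raised to α = 0.5: 0.85509; 0.82305; 0.63922.
Sum = 2.317367; FGT(0.5) = 2.317367 / 9 = 0.257.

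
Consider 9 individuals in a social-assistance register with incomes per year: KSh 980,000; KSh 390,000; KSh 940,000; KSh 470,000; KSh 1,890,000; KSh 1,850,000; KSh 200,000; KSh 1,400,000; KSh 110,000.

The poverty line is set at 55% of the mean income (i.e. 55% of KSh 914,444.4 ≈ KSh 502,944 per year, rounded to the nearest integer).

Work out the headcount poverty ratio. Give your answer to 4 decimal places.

4 of the 9 individuals have income below KSh 502,944.
H = 4/9 = 0.4444.

0.4444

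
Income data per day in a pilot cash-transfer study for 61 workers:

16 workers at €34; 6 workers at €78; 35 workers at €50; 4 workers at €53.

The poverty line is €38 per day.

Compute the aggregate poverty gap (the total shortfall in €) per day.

Poor units: 16×€34 (q = 16 of N = 61).
Individual gaps: 16×(38−34) = 64.
Aggregate gap = €64.

€64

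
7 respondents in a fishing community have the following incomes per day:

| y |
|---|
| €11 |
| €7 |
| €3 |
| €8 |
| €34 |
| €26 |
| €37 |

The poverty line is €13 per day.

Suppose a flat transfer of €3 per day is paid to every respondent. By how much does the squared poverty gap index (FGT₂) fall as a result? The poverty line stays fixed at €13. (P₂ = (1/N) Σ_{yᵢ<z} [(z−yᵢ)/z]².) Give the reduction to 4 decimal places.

0.0871

Before: below the line — €3, €7, €8, €11; squared poverty gap index (FGT₂) = 0.139476.
After the €3 transfer: below the line — €6, €10, €11; squared poverty gap index (FGT₂) = 0.052409.
Reduction = 0.139476 − 0.052409 = 0.0871.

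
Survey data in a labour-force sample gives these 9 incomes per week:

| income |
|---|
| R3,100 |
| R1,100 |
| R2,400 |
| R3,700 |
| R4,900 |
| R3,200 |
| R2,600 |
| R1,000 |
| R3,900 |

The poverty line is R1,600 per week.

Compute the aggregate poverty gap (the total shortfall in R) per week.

Poor units: R1,000, R1,100 (q = 2 of N = 9).
Individual gaps: 1600−1000 = 600; 1600−1100 = 500.
Aggregate gap = R1,100.

R1,100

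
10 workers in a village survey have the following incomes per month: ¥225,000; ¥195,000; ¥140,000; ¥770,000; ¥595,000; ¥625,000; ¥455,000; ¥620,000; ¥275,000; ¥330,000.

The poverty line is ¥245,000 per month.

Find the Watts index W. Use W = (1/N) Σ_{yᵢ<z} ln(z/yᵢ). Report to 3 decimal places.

Below z: ¥140,000, ¥195,000, ¥225,000 (q = 3 of N = 10).
Log gaps: ln(245000/140000) = 0.5596; ln(245000/195000) = 0.2283; ln(245000/225000) = 0.0852.
W = 0.873032 / 10 = 0.087.

0.087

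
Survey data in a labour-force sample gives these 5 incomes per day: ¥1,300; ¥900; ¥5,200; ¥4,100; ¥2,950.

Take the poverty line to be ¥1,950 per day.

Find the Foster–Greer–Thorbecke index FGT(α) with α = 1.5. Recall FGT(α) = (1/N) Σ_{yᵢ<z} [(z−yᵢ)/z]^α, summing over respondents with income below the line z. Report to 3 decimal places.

Below the line: ¥900, ¥1,300 (q = 2 of N = 5).
Normalized shortfalls: (1950−900)/1950 = 0.5385; (1950−1300)/1950 = 0.3333.
Raised to α = 1.5: 0.39512; 0.19245.
Sum = 0.587573; FGT(1.5) = 0.587573 / 5 = 0.118.

0.118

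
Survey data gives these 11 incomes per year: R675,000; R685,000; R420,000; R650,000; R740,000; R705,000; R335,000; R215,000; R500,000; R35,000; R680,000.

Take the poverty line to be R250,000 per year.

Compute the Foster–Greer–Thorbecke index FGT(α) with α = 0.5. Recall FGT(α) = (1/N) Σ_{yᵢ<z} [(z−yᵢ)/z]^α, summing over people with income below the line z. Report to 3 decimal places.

0.118

Below z: R35,000, R215,000 (q = 2 of N = 11).
Relative gaps: (250000−35000)/250000 = 0.8600; (250000−215000)/250000 = 0.1400.
Raised to α = 0.5: 0.92736; 0.37417.
Sum = 1.301528; FGT(0.5) = 1.301528 / 11 = 0.118.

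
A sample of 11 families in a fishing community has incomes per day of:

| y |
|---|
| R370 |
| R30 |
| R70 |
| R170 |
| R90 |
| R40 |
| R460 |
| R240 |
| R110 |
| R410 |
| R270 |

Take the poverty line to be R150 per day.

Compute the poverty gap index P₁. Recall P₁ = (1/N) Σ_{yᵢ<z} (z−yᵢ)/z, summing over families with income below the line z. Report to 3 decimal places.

Below z: R30, R40, R70, R90, R110 (q = 5 of N = 11).
Normalized shortfalls: (150−30)/150 = 0.8000; (150−40)/150 = 0.7333; (150−70)/150 = 0.5333; (150−90)/150 = 0.4000; (150−110)/150 = 0.2667.
Sum of shortfalls = 2.733333; P₁ averages over all N: 2.733333 / 11 = 0.248.

0.248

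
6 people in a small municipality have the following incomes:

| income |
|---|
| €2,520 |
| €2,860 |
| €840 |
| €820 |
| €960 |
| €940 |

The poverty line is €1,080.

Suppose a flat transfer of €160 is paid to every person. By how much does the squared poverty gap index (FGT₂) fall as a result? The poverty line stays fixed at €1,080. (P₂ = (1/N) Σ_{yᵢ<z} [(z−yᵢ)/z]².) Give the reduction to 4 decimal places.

0.0204

Before: below the line — €820, €840, €940, €960; squared poverty gap index (FGT₂) = 0.022748.
After the €160 transfer: below the line — €980, €1,000; squared poverty gap index (FGT₂) = 0.002343.
Reduction = 0.022748 − 0.002343 = 0.0204.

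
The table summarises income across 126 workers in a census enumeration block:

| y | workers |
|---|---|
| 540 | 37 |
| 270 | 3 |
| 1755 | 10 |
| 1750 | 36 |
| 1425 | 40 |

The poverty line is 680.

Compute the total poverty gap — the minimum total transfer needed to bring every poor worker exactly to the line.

6410

Below the line: 3×270, 37×540 (q = 40 of N = 126).
Individual gaps: 3×(680−270) = 1230; 37×(680−540) = 5180.
Aggregate gap = 6410.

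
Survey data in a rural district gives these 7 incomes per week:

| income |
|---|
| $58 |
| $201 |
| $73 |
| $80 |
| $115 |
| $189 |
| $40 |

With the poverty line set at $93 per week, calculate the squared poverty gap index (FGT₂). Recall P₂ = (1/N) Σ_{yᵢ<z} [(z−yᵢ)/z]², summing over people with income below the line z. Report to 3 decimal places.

0.076

Poor units: $40, $58, $73, $80 (q = 4 of N = 7).
Relative gaps: (93−40)/93 = 0.5699; (93−58)/93 = 0.3763; (93−73)/93 = 0.2151; (93−80)/93 = 0.1398.
Squared: 0.3248; 0.1416; 0.0462; 0.0195.
Sum = 0.532200; P₂ = 0.532200 / 7 = 0.076.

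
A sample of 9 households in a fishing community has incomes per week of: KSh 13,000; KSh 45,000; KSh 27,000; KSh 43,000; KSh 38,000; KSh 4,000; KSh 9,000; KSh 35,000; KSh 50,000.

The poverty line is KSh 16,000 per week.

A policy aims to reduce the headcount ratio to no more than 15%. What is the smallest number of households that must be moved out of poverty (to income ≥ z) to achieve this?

Currently q = 3 of N = 9 are below the line (H = 0.333).
A headcount ratio of at most 15% allows at most ⌊0.15 × 9⌋ = 1 poor households.
So at least 3 − 1 = 2 must be lifted.

2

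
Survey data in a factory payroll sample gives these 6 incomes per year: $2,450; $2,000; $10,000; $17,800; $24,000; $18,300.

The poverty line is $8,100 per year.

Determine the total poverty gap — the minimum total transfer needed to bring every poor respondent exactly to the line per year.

$11,750

Below z: $2,000, $2,450 (q = 2 of N = 6).
Individual gaps: 8100−2000 = 6100; 8100−2450 = 5650.
Aggregate gap = $11,750.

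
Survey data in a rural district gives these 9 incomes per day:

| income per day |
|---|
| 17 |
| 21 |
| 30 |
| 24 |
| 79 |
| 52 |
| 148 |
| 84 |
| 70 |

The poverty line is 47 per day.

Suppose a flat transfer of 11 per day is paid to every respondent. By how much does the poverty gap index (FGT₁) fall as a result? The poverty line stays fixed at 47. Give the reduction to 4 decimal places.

Before: below the line — 17, 21, 24, 30; poverty gap index (FGT₁) = 0.226950.
After the 11 transfer: below the line — 28, 32, 35, 41; poverty gap index (FGT₁) = 0.122931.
Reduction = 0.226950 − 0.122931 = 0.1040.

0.1040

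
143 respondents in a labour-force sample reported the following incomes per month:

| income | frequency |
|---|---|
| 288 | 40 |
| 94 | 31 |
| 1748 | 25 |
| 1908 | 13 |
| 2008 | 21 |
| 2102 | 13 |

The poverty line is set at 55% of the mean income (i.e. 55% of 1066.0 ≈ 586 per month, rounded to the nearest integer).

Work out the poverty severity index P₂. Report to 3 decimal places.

Incomes under z: 31×94, 40×288 (q = 71 of N = 143).
Gap ratios (z−y)/z: (586−94)/586 = 0.8396 (×31); (586−288)/586 = 0.5085 (×40).
Squared: 0.7049 (×31); 0.2586 (×40).
Sum = 32.196485; P₂ = 32.196485 / 143 = 0.225.

0.225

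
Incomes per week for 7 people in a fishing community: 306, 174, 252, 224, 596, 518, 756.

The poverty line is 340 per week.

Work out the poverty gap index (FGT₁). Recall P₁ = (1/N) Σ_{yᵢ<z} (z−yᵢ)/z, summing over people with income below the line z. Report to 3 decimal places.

0.170

Below z: 174, 224, 252, 306 (q = 4 of N = 7).
Gap ratios (z−y)/z: (340−174)/340 = 0.4882; (340−224)/340 = 0.3412; (340−252)/340 = 0.2588; (340−306)/340 = 0.1000.
Sum of shortfalls = 1.188235; P₁ averages over all N: 1.188235 / 7 = 0.170.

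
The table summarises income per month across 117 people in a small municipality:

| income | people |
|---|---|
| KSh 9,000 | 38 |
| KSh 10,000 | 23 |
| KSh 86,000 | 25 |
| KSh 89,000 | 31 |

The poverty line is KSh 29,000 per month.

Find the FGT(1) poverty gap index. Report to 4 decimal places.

0.3528

Incomes under z: 38×KSh 9,000, 23×KSh 10,000 (q = 61 of N = 117).
Shortfall ratios: (29000−9000)/29000 = 0.6897 (×38); (29000−10000)/29000 = 0.6552 (×23).
Sum of shortfalls = 41.275862; P₁ averages over all N: 41.275862 / 117 = 0.3528.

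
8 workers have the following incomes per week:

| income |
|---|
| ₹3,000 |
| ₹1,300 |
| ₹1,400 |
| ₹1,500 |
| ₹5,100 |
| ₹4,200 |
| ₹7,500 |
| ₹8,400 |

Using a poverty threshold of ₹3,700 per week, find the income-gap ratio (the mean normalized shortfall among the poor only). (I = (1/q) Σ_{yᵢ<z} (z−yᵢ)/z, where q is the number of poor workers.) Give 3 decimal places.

Below z: ₹1,300, ₹1,400, ₹1,500, ₹3,000 (q = 4 of N = 8).
Shortfall ratios (z−y)/z: 0.6486, 0.6216, 0.5946, 0.1892; sum = 2.054054.
I averages over the q = 4 poor units only: 2.054054 / 4 = 0.514.

0.514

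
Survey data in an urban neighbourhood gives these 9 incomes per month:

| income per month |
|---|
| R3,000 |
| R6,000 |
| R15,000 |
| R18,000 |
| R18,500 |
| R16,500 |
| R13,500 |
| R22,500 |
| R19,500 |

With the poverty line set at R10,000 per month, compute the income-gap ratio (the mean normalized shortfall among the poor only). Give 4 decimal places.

Below z: R3,000, R6,000 (q = 2 of N = 9).
Shortfall ratios (z−y)/z: 0.7000, 0.4000; sum = 1.100000.
I averages over the q = 2 poor units only: 1.100000 / 2 = 0.5500.

0.5500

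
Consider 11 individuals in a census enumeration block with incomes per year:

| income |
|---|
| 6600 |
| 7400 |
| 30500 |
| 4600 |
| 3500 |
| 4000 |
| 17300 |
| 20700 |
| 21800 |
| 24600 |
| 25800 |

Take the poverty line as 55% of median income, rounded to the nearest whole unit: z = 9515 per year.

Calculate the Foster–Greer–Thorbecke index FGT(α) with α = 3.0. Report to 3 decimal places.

Below the line: 3500, 4000, 4600, 6600, 7400 (q = 5 of N = 11).
Gap ratios (z−y)/z: (9515−3500)/9515 = 0.6322; (9515−4000)/9515 = 0.5796; (9515−4600)/9515 = 0.5166; (9515−6600)/9515 = 0.3064; (9515−7400)/9515 = 0.2223.
Raised to α = 3.0: 0.25263; 0.19472; 0.13783; 0.02875; 0.01098.
Sum = 0.624913; FGT(3.0) = 0.624913 / 11 = 0.057.

0.057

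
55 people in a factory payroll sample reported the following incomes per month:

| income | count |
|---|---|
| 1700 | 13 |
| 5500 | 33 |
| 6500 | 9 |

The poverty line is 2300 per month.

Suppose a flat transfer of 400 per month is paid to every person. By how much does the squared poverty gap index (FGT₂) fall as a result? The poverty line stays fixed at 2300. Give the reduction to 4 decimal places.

Before: below the line — 13×1700; squared poverty gap index (FGT₂) = 0.016085.
After the 400 transfer: below the line — 13×2100; squared poverty gap index (FGT₂) = 0.001787.
Reduction = 0.016085 − 0.001787 = 0.0143.

0.0143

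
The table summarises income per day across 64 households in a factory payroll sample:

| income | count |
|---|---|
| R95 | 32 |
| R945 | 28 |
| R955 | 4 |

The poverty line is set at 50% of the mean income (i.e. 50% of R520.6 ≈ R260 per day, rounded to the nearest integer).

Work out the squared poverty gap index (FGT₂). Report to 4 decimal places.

0.2014

Below the line: 32×R95 (q = 32 of N = 64).
Normalized shortfalls: (260−95)/260 = 0.6346 (×32).
Squared: 0.4027 (×32).
Sum = 12.887574; P₂ = 12.887574 / 64 = 0.2014.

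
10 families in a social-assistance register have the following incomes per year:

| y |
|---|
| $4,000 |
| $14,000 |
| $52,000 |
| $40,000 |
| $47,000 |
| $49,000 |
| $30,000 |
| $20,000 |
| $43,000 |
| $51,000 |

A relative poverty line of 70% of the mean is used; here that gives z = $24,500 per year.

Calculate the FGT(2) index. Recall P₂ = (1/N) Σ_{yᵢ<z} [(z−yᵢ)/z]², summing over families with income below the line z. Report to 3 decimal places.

Incomes under z: $4,000, $14,000, $20,000 (q = 3 of N = 10).
Relative gaps: (24500−4000)/24500 = 0.8367; (24500−14000)/24500 = 0.4286; (24500−20000)/24500 = 0.1837.
Squared: 0.7001; 0.1837; 0.0337.
Sum = 0.917534; P₂ = 0.917534 / 10 = 0.092.

0.092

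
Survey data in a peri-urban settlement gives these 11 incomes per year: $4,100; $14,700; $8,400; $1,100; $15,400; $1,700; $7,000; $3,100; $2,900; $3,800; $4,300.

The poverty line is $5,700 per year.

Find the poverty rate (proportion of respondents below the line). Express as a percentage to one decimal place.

63.6%

7 of the 11 respondents have income below $5,700.
H = 7/11 = 63.6%.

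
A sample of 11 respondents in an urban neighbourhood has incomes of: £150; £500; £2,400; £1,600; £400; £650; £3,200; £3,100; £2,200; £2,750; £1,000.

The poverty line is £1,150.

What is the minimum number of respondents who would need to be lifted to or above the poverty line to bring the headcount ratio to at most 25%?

3

5 of the 11 respondents are poor, so H = 5/11 = 0.455.
A headcount ratio of at most 25% allows at most ⌊0.25 × 11⌋ = 2 poor respondents.
So at least 5 − 2 = 3 must be lifted.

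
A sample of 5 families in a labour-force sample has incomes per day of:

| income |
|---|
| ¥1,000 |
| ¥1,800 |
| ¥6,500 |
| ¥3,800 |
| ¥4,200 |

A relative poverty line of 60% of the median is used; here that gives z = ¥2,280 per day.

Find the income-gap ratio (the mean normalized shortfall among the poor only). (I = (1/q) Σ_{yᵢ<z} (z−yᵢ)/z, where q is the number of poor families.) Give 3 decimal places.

Below z: ¥1,000, ¥1,800 (q = 2 of N = 5).
Relative gaps: 0.5614, 0.2105; sum = 0.771930.
The income-gap ratio divides by q (the poor only): 0.771930 / 2 = 0.386.

0.386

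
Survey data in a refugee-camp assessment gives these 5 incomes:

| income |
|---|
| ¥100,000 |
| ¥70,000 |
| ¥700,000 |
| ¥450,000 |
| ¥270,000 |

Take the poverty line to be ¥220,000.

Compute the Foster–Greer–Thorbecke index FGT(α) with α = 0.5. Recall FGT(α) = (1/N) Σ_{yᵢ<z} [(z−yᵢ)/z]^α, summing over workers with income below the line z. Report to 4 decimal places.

0.3129

Below z: ¥70,000, ¥100,000 (q = 2 of N = 5).
Shortfall ratios: (220000−70000)/220000 = 0.6818; (220000−100000)/220000 = 0.5455.
Raised to α = 0.5: 0.82572; 0.73855.
Sum = 1.564272; FGT(0.5) = 1.564272 / 5 = 0.3129.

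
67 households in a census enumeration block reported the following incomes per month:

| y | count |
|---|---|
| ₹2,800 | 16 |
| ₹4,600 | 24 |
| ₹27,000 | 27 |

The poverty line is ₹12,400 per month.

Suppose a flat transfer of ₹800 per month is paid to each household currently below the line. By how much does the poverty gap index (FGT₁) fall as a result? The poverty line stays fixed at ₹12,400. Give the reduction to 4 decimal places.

0.0385

Before: below the line — 16×₹2,800, 24×₹4,600; poverty gap index (FGT₁) = 0.410207.
After the ₹800 transfer: below the line — 16×₹3,600, 24×₹5,400; poverty gap index (FGT₁) = 0.371690.
Reduction = 0.410207 − 0.371690 = 0.0385.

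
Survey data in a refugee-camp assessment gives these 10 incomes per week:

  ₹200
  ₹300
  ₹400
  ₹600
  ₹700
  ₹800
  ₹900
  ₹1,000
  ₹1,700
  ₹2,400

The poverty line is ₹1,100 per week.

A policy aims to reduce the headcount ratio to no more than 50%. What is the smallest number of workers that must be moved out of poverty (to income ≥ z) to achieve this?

8 of the 10 workers are poor, so H = 8/10 = 0.800.
A headcount ratio of at most 50% allows at most ⌊0.50 × 10⌋ = 5 poor workers.
So at least 8 − 5 = 3 must be lifted.

3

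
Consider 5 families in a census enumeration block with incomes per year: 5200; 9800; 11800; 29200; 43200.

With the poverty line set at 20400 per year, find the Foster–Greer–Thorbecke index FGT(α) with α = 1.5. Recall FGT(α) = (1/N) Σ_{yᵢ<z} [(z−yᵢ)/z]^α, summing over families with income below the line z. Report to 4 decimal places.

Poor units: 5200, 9800, 11800 (q = 3 of N = 5).
Normalized shortfalls: (20400−5200)/20400 = 0.7451; (20400−9800)/20400 = 0.5196; (20400−11800)/20400 = 0.4216.
Raised to α = 1.5: 0.64316; 0.37455; 0.27372.
Sum = 1.291432; FGT(1.5) = 1.291432 / 5 = 0.2583.

0.2583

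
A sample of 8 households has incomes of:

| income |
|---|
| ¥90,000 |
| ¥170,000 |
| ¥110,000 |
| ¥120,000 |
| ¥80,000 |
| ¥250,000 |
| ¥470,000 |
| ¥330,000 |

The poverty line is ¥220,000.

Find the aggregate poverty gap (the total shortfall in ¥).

Below z: ¥80,000, ¥90,000, ¥110,000, ¥120,000, ¥170,000 (q = 5 of N = 8).
Individual gaps: 220000−80000 = 140000; 220000−90000 = 130000; 220000−110000 = 110000; 220000−120000 = 100000; 220000−170000 = 50000.
Aggregate gap = ¥530,000.

¥530,000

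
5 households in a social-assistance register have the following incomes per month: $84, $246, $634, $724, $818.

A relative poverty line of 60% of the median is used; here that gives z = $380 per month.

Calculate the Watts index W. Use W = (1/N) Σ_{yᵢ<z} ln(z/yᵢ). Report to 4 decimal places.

Poor units: $84, $246 (q = 2 of N = 5).
Log shortfalls: ln(380/84) = 1.5094; ln(380/246) = 0.4348.
W = 1.944194 / 5 = 0.3888.

0.3888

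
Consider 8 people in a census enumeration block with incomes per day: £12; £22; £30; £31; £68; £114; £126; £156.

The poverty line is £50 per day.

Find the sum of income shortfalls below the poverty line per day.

£105

Below the line: £12, £22, £30, £31 (q = 4 of N = 8).
Individual gaps: 50−12 = 38; 50−22 = 28; 50−30 = 20; 50−31 = 19.
Aggregate gap = £105.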